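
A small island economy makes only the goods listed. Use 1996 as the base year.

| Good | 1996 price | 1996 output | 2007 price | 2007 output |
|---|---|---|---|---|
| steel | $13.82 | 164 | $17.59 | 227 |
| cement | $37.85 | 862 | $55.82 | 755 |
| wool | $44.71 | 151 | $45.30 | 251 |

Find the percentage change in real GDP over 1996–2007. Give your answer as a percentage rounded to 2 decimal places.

Real GDP 1996 = Nominal GDP 1996 = 13.82·164 + 37.85·862 + 44.71·151 = 41644.39.
Real GDP 2007 (at 1996 prices) = 13.82·227 + 37.85·755 + 44.71·251 = 42936.10.
Real growth = 42936.10/41644.39 − 1 = 0.0310.

3.10%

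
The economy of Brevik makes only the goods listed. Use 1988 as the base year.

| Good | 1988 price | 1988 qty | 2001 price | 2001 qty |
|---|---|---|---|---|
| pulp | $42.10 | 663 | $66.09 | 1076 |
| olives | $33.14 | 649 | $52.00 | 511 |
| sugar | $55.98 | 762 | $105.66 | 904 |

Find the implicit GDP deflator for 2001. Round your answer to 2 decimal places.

171.22

Nominal GDP 2001 = 66.09·1076 + 52.00·511 + 105.66·904 = 193201.48.
Real GDP 2001 (at 1988 prices) = 42.10·1076 + 33.14·511 + 55.98·904 = 112840.06.
Deflator = Nominal/Real × 100 = 193201.48/112840.06 × 100 = 171.217.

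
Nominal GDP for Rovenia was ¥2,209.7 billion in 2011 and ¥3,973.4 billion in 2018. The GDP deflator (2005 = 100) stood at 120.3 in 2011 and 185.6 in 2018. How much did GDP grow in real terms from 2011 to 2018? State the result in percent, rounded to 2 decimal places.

16.55%

Deflate each year: 2011 → 2209.7/1.203 = 1836.82; 2018 → 3973.4/1.856 = 2140.84.
So real GDP changed by 2140.84/1836.82 − 1 = 0.1655, i.e. 16.55%.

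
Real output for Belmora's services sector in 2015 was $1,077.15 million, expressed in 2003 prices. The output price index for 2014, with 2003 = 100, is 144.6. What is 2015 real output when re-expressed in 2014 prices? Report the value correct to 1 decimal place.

Real output in 2014 prices = Real output in 2003 prices × (P_2014/P_2003) = 1077.15 × 1.446 = 1557.56.

$1,557.6 million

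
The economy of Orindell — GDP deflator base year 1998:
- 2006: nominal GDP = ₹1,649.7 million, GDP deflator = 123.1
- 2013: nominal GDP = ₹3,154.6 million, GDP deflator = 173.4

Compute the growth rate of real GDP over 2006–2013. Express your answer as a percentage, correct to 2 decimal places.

35.75%

Deflate each year: 2006 → 1649.7/1.231 = 1340.13; 2013 → 3154.6/1.734 = 1819.26.
So real GDP changed by 1819.26/1340.13 − 1 = 0.3575, i.e. 35.75%.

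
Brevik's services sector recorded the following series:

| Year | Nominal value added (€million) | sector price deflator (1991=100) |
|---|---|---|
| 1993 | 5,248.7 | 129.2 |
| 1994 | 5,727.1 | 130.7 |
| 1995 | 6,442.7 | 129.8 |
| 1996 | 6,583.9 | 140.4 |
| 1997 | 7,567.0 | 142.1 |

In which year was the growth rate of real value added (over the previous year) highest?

1994: real = 5727.1/1.307 = 4381.87; growth vs 1993 (4062.46) = 7.86%.
1995: real = 6442.7/1.298 = 4963.56; growth vs 1994 (4381.87) = 13.27%.
1996: real = 6583.9/1.404 = 4689.39; growth vs 1995 (4963.56) = -5.52%.
1997: real = 7567.0/1.421 = 5325.12; growth vs 1996 (4689.39) = 13.56%.

1997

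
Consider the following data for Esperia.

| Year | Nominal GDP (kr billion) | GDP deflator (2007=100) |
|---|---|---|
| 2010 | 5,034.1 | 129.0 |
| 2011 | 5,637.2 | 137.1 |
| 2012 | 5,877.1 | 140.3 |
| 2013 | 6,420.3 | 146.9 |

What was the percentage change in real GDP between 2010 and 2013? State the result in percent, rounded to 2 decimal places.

12.00%

Real GDP 2010 = 5034.1/1.290 = 3902.40.
Real GDP 2013 = 6420.3/1.469 = 4370.52.
Change = 4370.52/3902.40 − 1 = 0.1200.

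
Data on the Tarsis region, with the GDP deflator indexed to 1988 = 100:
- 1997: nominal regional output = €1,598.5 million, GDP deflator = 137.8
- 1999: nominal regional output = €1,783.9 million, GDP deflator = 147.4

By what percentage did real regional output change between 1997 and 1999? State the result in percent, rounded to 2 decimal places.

Real regional output 1997 = 1598.5 / 1.378 = 1160.01.
Real regional output 1999 = 1783.9 / 1.474 = 1210.24.
Real growth = 1210.24 / 1160.01 − 1 = 0.0433.

4.33%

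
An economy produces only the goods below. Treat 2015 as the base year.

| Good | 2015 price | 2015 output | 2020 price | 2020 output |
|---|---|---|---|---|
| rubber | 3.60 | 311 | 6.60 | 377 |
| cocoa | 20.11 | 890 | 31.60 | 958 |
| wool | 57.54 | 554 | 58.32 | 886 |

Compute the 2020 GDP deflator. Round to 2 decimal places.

117.92

Nominal GDP 2020 = 6.60·377 + 31.60·958 + 58.32·886 = 84432.52.
Real GDP 2020 (at 2015 prices) = 3.60·377 + 20.11·958 + 57.54·886 = 71603.02.
Deflator = Nominal/Real × 100 = 84432.52/71603.02 × 100 = 117.918.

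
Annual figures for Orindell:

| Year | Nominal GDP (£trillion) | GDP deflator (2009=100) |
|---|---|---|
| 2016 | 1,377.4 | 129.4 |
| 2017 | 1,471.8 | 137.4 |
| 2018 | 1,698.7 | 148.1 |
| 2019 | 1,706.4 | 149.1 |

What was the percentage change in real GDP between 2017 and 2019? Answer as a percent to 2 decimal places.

Real GDP 2017 = 1471.8/1.374 = 1071.18.
Real GDP 2019 = 1706.4/1.491 = 1144.47.
Change = 1144.47/1071.18 − 1 = 0.0684.

6.84%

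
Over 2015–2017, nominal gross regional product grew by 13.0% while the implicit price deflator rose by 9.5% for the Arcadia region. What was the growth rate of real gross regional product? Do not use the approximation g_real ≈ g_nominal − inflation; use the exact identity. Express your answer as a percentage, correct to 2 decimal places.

(1 + g_nom) = (1 + g_real)(1 + π), so g_real = 1.1300 / 1.0950 − 1 = 0.03196.

3.20%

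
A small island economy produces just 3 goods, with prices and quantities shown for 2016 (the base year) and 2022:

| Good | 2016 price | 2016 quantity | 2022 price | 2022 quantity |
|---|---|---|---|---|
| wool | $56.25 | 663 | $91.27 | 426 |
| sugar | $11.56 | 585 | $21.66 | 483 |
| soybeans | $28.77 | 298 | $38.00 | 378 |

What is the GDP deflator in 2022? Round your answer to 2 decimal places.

157.61

Nominal GDP 2022 = 91.27·426 + 21.66·483 + 38.00·378 = 63706.80.
Real GDP 2022 (at 2016 prices) = 56.25·426 + 11.56·483 + 28.77·378 = 40421.04.
Deflator = Nominal/Real × 100 = 63706.80/40421.04 × 100 = 157.608.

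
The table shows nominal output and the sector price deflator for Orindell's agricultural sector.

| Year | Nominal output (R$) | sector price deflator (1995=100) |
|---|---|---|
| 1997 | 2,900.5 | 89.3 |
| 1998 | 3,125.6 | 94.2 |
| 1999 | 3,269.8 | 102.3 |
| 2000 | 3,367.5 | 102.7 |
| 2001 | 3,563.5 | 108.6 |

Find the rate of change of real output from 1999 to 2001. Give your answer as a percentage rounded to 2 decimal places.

Real output 1999 = 3269.8/1.023 = 3196.29.
Real output 2001 = 3563.5/1.086 = 3281.31.
Change = 3281.31/3196.29 − 1 = 0.0266.

2.66%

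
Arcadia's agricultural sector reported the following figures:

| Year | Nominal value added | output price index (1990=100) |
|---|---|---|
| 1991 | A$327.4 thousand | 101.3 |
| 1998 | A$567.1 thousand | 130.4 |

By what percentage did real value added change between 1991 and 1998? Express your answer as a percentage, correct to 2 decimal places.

Real value added 1991 = 327.4 / 1.013 = 323.20.
Real value added 1998 = 567.1 / 1.304 = 434.89.
Real growth = 434.89 / 323.20 − 1 = 0.3456.

34.56%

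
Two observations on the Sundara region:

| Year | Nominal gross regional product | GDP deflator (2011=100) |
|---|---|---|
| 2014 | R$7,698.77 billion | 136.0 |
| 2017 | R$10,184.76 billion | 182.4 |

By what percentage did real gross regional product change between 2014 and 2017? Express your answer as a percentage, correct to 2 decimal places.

-1.36%

Real gross regional product 2014 = 7698.77 / 1.360 = 5660.86.
Real gross regional product 2017 = 10184.76 / 1.824 = 5583.75.
Real growth = 5583.75 / 5660.86 − 1 = -0.0136.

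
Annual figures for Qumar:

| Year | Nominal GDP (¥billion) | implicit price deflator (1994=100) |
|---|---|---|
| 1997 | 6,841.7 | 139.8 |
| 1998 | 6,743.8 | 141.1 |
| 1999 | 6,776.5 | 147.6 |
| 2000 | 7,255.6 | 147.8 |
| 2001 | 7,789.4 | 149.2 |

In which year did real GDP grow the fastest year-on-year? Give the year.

2000

1998: real = 6743.8/1.411 = 4779.45; growth vs 1997 (4893.92) = -2.34%.
1999: real = 6776.5/1.476 = 4591.12; growth vs 1998 (4779.45) = -3.94%.
2000: real = 7255.6/1.478 = 4909.07; growth vs 1999 (4591.12) = 6.93%.
2001: real = 7789.4/1.492 = 5220.78; growth vs 2000 (4909.07) = 6.35%.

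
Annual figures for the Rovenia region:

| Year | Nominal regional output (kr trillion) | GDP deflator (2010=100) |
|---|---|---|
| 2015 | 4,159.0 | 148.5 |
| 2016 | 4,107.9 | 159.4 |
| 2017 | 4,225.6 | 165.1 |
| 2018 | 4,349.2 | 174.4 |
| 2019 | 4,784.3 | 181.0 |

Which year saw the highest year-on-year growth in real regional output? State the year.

2019

2016: real = 4107.9/1.594 = 2577.10; growth vs 2015 (2800.67) = -7.98%.
2017: real = 4225.6/1.651 = 2559.42; growth vs 2016 (2577.10) = -0.69%.
2018: real = 4349.2/1.744 = 2493.81; growth vs 2017 (2559.42) = -2.56%.
2019: real = 4784.3/1.810 = 2643.26; growth vs 2018 (2493.81) = 5.99%.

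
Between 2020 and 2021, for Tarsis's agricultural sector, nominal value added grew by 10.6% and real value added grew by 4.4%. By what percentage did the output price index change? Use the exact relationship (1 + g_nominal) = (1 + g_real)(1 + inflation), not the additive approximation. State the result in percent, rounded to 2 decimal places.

5.94%

(1 + g_nom) = (1 + g_real)(1 + π), so π = 1.1060 / 1.0440 − 1 = 0.05939.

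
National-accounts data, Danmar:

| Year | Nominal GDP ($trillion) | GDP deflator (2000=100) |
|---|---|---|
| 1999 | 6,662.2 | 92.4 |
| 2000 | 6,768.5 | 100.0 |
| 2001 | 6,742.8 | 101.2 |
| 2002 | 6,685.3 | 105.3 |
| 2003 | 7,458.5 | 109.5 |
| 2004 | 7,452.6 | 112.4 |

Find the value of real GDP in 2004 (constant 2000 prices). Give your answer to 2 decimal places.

Real GDP 2004 = 7452.6 / 1.124 = 6630.43.

$6,630.43 trillion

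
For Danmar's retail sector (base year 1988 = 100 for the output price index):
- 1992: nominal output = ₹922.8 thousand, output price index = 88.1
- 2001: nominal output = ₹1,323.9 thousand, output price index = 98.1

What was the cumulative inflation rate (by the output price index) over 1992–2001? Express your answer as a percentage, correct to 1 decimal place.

Price-level change = 98.1 / 88.1 − 1 = 0.1135.

11.4%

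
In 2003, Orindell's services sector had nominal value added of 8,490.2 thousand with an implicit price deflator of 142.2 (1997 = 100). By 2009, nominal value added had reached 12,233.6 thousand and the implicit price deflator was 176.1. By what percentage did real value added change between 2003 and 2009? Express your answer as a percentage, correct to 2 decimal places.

16.35%

Real value added 2003 = 8490.2 / 1.422 = 5970.60.
Real value added 2009 = 12233.6 / 1.761 = 6946.96.
Real growth = 6946.96 / 5970.60 − 1 = 0.1635.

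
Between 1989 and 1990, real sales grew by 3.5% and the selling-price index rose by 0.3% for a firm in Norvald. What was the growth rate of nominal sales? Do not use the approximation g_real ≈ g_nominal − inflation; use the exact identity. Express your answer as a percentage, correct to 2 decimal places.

3.81%

(1 + g_nom) = (1 + g_real)(1 + π) = 1.0350 × 1.0030 = 1.03811.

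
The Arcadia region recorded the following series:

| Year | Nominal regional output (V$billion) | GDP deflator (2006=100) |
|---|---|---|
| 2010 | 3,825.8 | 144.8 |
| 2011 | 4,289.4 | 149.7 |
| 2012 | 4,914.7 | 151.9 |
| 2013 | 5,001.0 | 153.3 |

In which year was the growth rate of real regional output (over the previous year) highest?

2012

2011: real = 4289.4/1.497 = 2865.33; growth vs 2010 (2642.13) = 8.45%.
2012: real = 4914.7/1.519 = 3235.48; growth vs 2011 (2865.33) = 12.92%.
2013: real = 5001.0/1.533 = 3262.23; growth vs 2012 (3235.48) = 0.83%.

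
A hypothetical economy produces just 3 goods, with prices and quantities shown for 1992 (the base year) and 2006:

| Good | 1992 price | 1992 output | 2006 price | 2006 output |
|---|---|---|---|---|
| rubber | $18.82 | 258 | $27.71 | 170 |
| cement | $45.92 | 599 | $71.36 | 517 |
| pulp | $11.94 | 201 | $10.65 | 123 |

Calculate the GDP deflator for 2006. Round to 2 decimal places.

Nominal GDP 2006 = 27.71·170 + 71.36·517 + 10.65·123 = 42913.77.
Real GDP 2006 (at 1992 prices) = 18.82·170 + 45.92·517 + 11.94·123 = 28408.66.
Deflator = Nominal/Real × 100 = 42913.77/28408.66 × 100 = 151.059.

151.06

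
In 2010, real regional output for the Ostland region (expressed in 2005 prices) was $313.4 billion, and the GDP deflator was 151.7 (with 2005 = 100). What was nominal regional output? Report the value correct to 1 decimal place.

Nominal regional output = Real × (GDP deflator/100) = 313.4 × 1.517 = 475.43.

$475.4 billion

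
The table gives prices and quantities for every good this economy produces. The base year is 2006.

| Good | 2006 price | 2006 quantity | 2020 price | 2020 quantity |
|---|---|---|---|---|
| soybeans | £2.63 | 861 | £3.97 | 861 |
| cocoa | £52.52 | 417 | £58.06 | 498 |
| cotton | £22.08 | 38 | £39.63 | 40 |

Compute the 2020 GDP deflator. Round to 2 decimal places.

115.75

Nominal GDP 2020 = 3.97·861 + 58.06·498 + 39.63·40 = 33917.25.
Real GDP 2020 (at 2006 prices) = 2.63·861 + 52.52·498 + 22.08·40 = 29302.59.
Deflator = Nominal/Real × 100 = 33917.25/29302.59 × 100 = 115.748.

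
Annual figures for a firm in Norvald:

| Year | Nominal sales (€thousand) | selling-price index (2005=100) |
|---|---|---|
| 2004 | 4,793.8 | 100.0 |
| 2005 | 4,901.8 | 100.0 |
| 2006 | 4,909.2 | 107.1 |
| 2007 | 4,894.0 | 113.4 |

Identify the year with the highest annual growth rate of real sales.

2005

2005: real = 4901.8/1.000 = 4901.80; growth vs 2004 (4793.80) = 2.25%.
2006: real = 4909.2/1.071 = 4583.75; growth vs 2005 (4901.80) = -6.49%.
2007: real = 4894.0/1.134 = 4315.70; growth vs 2006 (4583.75) = -5.85%.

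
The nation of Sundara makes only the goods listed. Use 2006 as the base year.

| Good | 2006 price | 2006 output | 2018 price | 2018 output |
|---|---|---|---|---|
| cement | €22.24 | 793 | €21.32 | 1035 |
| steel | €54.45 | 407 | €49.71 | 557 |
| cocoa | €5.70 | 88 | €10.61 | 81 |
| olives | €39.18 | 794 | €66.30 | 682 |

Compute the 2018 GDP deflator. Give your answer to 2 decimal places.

Nominal GDP 2018 = 21.32·1035 + 49.71·557 + 10.61·81 + 66.30·682 = 95830.68.
Real GDP 2018 (at 2006 prices) = 22.24·1035 + 54.45·557 + 5.70·81 + 39.18·682 = 80529.51.
Deflator = Nominal/Real × 100 = 95830.68/80529.51 × 100 = 119.001.

119.00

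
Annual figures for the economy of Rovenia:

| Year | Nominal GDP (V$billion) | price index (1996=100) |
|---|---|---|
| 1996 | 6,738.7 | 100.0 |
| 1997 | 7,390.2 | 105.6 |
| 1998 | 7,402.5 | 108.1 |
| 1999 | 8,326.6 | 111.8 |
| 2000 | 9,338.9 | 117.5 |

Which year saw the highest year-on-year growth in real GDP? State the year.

1999

1997: real = 7390.2/1.056 = 6998.30; growth vs 1996 (6738.70) = 3.85%.
1998: real = 7402.5/1.081 = 6847.83; growth vs 1997 (6998.30) = -2.15%.
1999: real = 8326.6/1.118 = 7447.76; growth vs 1998 (6847.83) = 8.76%.
2000: real = 9338.9/1.175 = 7948.00; growth vs 1999 (7447.76) = 6.72%.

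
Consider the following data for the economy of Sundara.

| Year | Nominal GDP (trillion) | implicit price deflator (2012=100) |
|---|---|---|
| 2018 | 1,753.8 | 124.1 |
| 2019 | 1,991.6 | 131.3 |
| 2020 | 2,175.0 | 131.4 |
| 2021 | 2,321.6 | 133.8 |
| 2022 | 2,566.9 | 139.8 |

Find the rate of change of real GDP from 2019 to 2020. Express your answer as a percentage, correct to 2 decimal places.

9.13%

Real GDP 2019 = 1991.6/1.313 = 1516.83.
Real GDP 2020 = 2175.0/1.314 = 1655.25.
Change = 1655.25/1516.83 − 1 = 0.0913.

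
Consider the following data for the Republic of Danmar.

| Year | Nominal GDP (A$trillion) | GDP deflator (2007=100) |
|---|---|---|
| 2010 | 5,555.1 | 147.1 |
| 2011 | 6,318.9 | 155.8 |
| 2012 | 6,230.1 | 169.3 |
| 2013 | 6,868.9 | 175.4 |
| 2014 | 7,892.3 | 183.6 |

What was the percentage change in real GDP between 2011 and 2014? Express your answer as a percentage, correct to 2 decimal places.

5.99%

Real GDP 2011 = 6318.9/1.558 = 4055.78.
Real GDP 2014 = 7892.3/1.836 = 4298.64.
Change = 4298.64/4055.78 − 1 = 0.0599.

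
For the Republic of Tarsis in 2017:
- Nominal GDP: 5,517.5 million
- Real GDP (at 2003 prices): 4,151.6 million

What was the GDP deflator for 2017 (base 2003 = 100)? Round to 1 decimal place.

GDP deflator = (Nominal / Real) × 100 = 5517.5 / 4151.6 × 100 = 132.90.

132.9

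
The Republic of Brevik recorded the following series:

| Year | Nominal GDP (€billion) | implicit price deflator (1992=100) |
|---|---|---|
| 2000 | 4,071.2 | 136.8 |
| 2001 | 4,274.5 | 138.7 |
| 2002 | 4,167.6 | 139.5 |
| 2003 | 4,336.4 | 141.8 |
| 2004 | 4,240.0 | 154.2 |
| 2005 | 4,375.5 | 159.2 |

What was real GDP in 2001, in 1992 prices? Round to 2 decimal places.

€3,081.83 billion

Real GDP 2001 = 4274.5 / 1.387 = 3081.83.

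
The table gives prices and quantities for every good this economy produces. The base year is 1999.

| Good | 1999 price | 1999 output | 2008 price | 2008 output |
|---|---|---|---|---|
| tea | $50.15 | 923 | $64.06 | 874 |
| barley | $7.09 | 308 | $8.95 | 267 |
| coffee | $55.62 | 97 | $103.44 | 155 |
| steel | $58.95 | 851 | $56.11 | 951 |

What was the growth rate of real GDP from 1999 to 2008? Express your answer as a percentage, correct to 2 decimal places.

Real GDP 1999 = Nominal GDP 1999 = 50.15·923 + 7.09·308 + 55.62·97 + 58.95·851 = 104033.76.
Real GDP 2008 (at 1999 prices) = 50.15·874 + 7.09·267 + 55.62·155 + 58.95·951 = 110406.68.
Real growth = 110406.68/104033.76 − 1 = 0.0613.

6.13%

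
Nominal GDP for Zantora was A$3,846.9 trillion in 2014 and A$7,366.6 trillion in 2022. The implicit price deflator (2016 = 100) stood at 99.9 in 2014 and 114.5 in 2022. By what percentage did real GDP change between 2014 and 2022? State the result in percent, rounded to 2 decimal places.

67.08%

Real GDP 2014 = 3846.9 / 0.999 = 3850.75.
Real GDP 2022 = 7366.6 / 1.145 = 6433.71.
Real growth = 6433.71 / 3850.75 − 1 = 0.6708.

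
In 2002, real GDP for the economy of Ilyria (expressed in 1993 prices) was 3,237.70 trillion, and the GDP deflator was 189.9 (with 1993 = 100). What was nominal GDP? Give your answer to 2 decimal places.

6,148.39 trillion

Nominal GDP = Real × (GDP deflator/100) = 3237.70 × 1.899 = 6148.39.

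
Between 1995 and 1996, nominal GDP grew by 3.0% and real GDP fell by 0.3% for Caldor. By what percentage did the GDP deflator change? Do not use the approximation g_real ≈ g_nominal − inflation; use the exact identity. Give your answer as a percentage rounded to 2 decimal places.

3.31%

(1 + g_nom) = (1 + g_real)(1 + π), so π = 1.0300 / 0.9970 − 1 = 0.03310.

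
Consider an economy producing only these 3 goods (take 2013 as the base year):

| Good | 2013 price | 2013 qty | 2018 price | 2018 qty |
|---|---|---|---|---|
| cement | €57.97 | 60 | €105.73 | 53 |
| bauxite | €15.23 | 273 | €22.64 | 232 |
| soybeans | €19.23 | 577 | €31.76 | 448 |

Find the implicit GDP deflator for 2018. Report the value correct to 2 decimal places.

164.80

Nominal GDP 2018 = 105.73·53 + 22.64·232 + 31.76·448 = 25084.65.
Real GDP 2018 (at 2013 prices) = 57.97·53 + 15.23·232 + 19.23·448 = 15220.81.
Deflator = Nominal/Real × 100 = 25084.65/15220.81 × 100 = 164.805.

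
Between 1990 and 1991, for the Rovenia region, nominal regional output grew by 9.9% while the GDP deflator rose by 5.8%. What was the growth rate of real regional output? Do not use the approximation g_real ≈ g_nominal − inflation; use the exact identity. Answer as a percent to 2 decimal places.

(1 + g_nom) = (1 + g_real)(1 + π), so g_real = 1.0990 / 1.0580 − 1 = 0.03875.

3.88%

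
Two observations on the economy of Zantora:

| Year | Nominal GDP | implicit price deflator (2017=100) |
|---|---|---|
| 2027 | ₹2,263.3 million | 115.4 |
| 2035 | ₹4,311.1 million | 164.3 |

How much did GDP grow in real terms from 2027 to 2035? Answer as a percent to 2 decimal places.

33.79%

Deflate each year: 2027 → 2263.3/1.154 = 1961.27; 2035 → 4311.1/1.643 = 2623.92.
So real GDP changed by 2623.92/1961.27 − 1 = 0.3379, i.e. 33.79%.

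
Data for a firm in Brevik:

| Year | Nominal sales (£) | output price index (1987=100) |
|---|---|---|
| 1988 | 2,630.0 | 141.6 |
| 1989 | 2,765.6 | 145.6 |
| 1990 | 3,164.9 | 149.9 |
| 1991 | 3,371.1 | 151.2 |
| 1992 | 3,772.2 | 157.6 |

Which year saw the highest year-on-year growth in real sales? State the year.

1989: real = 2765.6/1.456 = 1899.45; growth vs 1988 (1857.34) = 2.27%.
1990: real = 3164.9/1.499 = 2111.34; growth vs 1989 (1899.45) = 11.16%.
1991: real = 3371.1/1.512 = 2229.56; growth vs 1990 (2111.34) = 5.60%.
1992: real = 3772.2/1.576 = 2393.53; growth vs 1991 (2229.56) = 7.35%.

1990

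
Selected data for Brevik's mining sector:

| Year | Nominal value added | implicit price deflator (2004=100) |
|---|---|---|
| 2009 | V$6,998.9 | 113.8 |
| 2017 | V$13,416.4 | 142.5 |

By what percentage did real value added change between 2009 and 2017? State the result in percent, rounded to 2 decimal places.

53.09%

Deflate each year: 2009 → 6998.9/1.138 = 6150.18; 2017 → 13416.4/1.425 = 9415.02.
So real value added changed by 9415.02/6150.18 − 1 = 0.5309, i.e. 53.09%.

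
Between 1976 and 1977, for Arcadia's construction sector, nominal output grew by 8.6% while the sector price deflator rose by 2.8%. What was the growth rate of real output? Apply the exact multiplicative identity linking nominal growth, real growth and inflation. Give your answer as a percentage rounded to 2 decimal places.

(1 + g_nom) = (1 + g_real)(1 + π), so g_real = 1.0860 / 1.0280 − 1 = 0.05642.

5.64%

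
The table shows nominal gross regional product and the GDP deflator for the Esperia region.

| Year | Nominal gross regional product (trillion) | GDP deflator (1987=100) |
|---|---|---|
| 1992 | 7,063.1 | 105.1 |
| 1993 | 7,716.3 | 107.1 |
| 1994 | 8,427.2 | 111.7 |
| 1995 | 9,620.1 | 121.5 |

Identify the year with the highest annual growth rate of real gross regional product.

1993: real = 7716.3/1.071 = 7204.76; growth vs 1992 (6720.36) = 7.21%.
1994: real = 8427.2/1.117 = 7544.49; growth vs 1993 (7204.76) = 4.72%.
1995: real = 9620.1/1.215 = 7917.78; growth vs 1994 (7544.49) = 4.95%.

1993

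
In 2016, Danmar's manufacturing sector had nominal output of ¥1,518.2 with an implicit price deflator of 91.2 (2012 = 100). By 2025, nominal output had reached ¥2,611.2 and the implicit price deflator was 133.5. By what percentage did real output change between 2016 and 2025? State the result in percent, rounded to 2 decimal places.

Deflate each year: 2016 → 1518.2/0.912 = 1664.69; 2025 → 2611.2/1.335 = 1955.96.
So real output changed by 1955.96/1664.69 − 1 = 0.1750, i.e. 17.50%.

17.50%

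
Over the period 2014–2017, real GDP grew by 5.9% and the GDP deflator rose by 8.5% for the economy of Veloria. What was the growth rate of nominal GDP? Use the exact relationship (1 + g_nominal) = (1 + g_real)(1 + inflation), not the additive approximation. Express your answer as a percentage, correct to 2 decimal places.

14.90%

(1 + g_nom) = (1 + g_real)(1 + π) = 1.0590 × 1.0850 = 1.14902.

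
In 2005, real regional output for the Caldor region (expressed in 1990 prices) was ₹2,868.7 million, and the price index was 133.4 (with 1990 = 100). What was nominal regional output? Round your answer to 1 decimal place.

₹3,826.8 million

Nominal regional output = Real × (price index/100) = 2868.7 × 1.334 = 3826.85.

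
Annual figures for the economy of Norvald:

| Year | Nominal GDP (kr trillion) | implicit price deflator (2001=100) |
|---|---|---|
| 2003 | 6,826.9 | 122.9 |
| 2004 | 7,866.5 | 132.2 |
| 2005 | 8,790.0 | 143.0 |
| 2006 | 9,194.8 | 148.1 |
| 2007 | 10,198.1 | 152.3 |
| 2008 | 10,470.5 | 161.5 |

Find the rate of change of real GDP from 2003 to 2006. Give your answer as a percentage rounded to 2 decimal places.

11.77%

Real GDP 2003 = 6826.9/1.229 = 5554.84.
Real GDP 2006 = 9194.8/1.481 = 6208.51.
Change = 6208.51/5554.84 − 1 = 0.1177.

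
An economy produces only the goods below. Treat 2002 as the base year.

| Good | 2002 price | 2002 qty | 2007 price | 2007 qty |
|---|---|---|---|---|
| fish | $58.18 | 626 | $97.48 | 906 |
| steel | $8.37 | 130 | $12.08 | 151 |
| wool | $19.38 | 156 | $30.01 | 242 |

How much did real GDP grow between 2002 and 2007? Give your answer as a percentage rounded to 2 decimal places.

44.74%

Real GDP 2002 = Nominal GDP 2002 = 58.18·626 + 8.37·130 + 19.38·156 = 40532.06.
Real GDP 2007 (at 2002 prices) = 58.18·906 + 8.37·151 + 19.38·242 = 58664.91.
Real growth = 58664.91/40532.06 − 1 = 0.4474.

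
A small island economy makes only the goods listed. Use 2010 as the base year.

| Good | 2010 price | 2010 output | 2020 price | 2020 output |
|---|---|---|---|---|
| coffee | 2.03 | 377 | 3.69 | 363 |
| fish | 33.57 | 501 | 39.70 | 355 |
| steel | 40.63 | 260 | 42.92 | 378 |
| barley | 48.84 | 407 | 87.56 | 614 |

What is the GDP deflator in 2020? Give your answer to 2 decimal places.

147.27

Nominal GDP 2020 = 3.69·363 + 39.70·355 + 42.92·378 + 87.56·614 = 85418.57.
Real GDP 2020 (at 2010 prices) = 2.03·363 + 33.57·355 + 40.63·378 + 48.84·614 = 58000.14.
Deflator = Nominal/Real × 100 = 85418.57/58000.14 × 100 = 147.273.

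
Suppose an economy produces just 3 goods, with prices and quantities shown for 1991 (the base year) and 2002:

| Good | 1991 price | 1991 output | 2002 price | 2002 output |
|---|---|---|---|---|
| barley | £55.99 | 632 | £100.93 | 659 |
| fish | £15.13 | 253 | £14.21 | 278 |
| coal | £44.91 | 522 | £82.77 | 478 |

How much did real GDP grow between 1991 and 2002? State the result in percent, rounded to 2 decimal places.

-0.14%

Real GDP 1991 = Nominal GDP 1991 = 55.99·632 + 15.13·253 + 44.91·522 = 62656.59.
Real GDP 2002 (at 1991 prices) = 55.99·659 + 15.13·278 + 44.91·478 = 62570.53.
Real growth = 62570.53/62656.59 − 1 = -0.0014.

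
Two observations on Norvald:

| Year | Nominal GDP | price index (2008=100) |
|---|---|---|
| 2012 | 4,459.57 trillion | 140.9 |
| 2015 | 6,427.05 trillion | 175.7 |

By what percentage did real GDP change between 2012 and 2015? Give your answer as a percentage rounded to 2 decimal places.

Real GDP 2012 = 4459.57 / 1.409 = 3165.06.
Real GDP 2015 = 6427.05 / 1.757 = 3657.97.
Real growth = 3657.97 / 3165.06 − 1 = 0.1557.

15.57%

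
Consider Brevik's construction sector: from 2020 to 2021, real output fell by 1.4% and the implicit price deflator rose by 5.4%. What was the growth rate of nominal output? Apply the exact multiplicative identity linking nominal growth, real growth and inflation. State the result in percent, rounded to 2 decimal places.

3.92%

(1 + g_nom) = (1 + g_real)(1 + π) = 0.9860 × 1.0540 = 1.03924.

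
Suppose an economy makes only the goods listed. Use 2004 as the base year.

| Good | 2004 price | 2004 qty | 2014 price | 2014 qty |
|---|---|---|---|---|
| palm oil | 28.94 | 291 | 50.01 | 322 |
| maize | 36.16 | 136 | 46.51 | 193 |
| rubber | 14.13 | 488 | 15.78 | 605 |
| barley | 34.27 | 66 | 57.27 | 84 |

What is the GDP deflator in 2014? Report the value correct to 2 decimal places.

Nominal GDP 2014 = 50.01·322 + 46.51·193 + 15.78·605 + 57.27·84 = 39437.23.
Real GDP 2014 (at 2004 prices) = 28.94·322 + 36.16·193 + 14.13·605 + 34.27·84 = 27724.89.
Deflator = Nominal/Real × 100 = 39437.23/27724.89 × 100 = 142.245.

142.24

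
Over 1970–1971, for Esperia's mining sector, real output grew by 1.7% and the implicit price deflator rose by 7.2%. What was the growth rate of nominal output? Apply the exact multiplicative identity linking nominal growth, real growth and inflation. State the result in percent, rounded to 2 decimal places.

9.02%

(1 + g_nom) = (1 + g_real)(1 + π) = 1.0170 × 1.0720 = 1.09022.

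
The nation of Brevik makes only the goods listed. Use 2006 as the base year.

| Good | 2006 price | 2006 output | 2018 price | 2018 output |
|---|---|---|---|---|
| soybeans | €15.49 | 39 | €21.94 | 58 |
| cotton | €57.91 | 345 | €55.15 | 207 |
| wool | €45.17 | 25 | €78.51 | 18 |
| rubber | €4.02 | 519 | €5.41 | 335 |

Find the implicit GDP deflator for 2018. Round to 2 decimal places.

105.77

Nominal GDP 2018 = 21.94·58 + 55.15·207 + 78.51·18 + 5.41·335 = 15914.10.
Real GDP 2018 (at 2006 prices) = 15.49·58 + 57.91·207 + 45.17·18 + 4.02·335 = 15045.55.
Deflator = Nominal/Real × 100 = 15914.10/15045.55 × 100 = 105.773.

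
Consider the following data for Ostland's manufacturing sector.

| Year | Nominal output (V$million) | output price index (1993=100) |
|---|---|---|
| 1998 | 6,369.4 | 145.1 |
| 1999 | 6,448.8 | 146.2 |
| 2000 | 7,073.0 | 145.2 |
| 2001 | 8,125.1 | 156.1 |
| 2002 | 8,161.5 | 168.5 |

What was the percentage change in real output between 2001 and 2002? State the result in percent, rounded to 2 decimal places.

-6.94%

Real output 2001 = 8125.1/1.561 = 5205.06.
Real output 2002 = 8161.5/1.685 = 4843.62.
Change = 4843.62/5205.06 − 1 = -0.0694.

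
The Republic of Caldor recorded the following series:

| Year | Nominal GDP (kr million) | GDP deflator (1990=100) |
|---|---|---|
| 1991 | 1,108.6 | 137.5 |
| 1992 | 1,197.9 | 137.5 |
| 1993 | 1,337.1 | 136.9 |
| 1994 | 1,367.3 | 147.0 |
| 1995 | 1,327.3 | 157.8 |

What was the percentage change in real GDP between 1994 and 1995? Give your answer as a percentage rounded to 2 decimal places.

Real GDP 1994 = 1367.3/1.470 = 930.14.
Real GDP 1995 = 1327.3/1.578 = 841.13.
Change = 841.13/930.14 − 1 = -0.0957.

-9.57%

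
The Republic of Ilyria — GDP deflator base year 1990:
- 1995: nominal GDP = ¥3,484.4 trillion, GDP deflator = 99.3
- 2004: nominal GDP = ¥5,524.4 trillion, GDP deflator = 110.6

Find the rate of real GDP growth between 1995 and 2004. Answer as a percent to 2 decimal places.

Real GDP 1995 = 3484.4 / 0.993 = 3508.96.
Real GDP 2004 = 5524.4 / 1.106 = 4994.94.
Real growth = 4994.94 / 3508.96 − 1 = 0.4235.

42.35%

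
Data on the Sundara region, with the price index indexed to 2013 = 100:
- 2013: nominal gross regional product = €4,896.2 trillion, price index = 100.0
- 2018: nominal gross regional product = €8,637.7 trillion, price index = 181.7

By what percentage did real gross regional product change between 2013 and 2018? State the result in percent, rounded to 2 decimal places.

Deflate each year: 2013 → 4896.2/1.000 = 4896.20; 2018 → 8637.7/1.817 = 4753.82.
So real gross regional product changed by 4753.82/4896.20 − 1 = -0.0291, i.e. -2.91%.

-2.91%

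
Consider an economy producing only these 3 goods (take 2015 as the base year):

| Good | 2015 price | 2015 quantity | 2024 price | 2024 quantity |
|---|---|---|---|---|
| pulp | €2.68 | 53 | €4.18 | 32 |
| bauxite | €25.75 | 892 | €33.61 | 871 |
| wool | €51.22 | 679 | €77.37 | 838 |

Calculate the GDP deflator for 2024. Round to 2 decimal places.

Nominal GDP 2024 = 4.18·32 + 33.61·871 + 77.37·838 = 94244.13.
Real GDP 2024 (at 2015 prices) = 2.68·32 + 25.75·871 + 51.22·838 = 65436.37.
Deflator = Nominal/Real × 100 = 94244.13/65436.37 × 100 = 144.024.

144.02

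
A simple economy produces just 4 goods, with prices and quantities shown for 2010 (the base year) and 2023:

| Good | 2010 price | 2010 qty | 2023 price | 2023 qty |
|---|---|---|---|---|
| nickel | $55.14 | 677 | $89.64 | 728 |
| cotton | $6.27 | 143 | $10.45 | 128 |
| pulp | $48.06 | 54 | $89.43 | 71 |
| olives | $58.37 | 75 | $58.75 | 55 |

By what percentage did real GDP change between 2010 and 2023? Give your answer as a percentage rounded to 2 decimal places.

Real GDP 2010 = Nominal GDP 2010 = 55.14·677 + 6.27·143 + 48.06·54 + 58.37·75 = 45199.38.
Real GDP 2023 (at 2010 prices) = 55.14·728 + 6.27·128 + 48.06·71 + 58.37·55 = 47567.09.
Real growth = 47567.09/45199.38 − 1 = 0.0524.

5.24%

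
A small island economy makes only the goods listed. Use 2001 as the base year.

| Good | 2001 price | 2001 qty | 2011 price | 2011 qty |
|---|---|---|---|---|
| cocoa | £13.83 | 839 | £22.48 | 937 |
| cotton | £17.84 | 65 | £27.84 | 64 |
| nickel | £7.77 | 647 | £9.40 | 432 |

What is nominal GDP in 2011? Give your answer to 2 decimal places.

£26906.32

Nominal GDP 2011 = Σ (p_2011 × q_2011) = 22.48·937 + 27.84·64 + 9.40·432 = 26906.32.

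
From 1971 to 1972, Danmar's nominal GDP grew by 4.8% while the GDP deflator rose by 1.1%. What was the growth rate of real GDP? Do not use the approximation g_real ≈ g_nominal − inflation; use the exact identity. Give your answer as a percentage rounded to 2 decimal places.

(1 + g_nom) = (1 + g_real)(1 + π), so g_real = 1.0480 / 1.0110 − 1 = 0.03660.

3.66%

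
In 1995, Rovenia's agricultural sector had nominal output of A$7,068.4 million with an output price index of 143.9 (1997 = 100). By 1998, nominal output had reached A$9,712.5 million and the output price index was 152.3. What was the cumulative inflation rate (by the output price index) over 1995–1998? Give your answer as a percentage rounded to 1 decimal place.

5.8%

Price-level change = 152.3 / 143.9 − 1 = 0.0584.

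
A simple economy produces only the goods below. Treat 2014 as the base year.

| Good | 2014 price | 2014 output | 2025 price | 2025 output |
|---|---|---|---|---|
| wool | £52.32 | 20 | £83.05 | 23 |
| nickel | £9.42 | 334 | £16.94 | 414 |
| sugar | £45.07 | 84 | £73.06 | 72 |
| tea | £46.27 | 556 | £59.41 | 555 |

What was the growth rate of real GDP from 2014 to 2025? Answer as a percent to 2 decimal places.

0.96%

Real GDP 2014 = Nominal GDP 2014 = 52.32·20 + 9.42·334 + 45.07·84 + 46.27·556 = 33704.68.
Real GDP 2025 (at 2014 prices) = 52.32·23 + 9.42·414 + 45.07·72 + 46.27·555 = 34028.13.
Real growth = 34028.13/33704.68 − 1 = 0.0096.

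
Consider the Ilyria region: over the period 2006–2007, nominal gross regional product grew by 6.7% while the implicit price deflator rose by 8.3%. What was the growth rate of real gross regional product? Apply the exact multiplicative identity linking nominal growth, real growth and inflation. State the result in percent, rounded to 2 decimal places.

-1.48%

(1 + g_nom) = (1 + g_real)(1 + π), so g_real = 1.0670 / 1.0830 − 1 = -0.01477.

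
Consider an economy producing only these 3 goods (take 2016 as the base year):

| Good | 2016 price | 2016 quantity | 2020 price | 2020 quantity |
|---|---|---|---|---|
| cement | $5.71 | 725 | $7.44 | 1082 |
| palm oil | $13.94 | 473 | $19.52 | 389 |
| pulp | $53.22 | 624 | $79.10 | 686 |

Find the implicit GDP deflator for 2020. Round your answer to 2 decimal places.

Nominal GDP 2020 = 7.44·1082 + 19.52·389 + 79.10·686 = 69905.96.
Real GDP 2020 (at 2016 prices) = 5.71·1082 + 13.94·389 + 53.22·686 = 48109.80.
Deflator = Nominal/Real × 100 = 69905.96/48109.80 × 100 = 145.305.

145.31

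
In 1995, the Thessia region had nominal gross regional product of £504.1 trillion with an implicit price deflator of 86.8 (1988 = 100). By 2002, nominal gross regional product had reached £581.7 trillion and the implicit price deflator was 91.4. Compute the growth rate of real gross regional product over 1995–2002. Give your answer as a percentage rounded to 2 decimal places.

9.59%

Deflate each year: 1995 → 504.1/0.868 = 580.76; 2002 → 581.7/0.914 = 636.43.
So real gross regional product changed by 636.43/580.76 − 1 = 0.0959, i.e. 9.59%.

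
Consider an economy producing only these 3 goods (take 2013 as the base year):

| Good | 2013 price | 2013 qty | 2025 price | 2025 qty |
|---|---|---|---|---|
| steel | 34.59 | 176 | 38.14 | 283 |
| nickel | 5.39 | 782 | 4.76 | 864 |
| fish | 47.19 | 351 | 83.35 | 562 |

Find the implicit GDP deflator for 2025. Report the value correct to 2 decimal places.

150.73

Nominal GDP 2025 = 38.14·283 + 4.76·864 + 83.35·562 = 61748.96.
Real GDP 2025 (at 2013 prices) = 34.59·283 + 5.39·864 + 47.19·562 = 40966.71.
Deflator = Nominal/Real × 100 = 61748.96/40966.71 × 100 = 150.730.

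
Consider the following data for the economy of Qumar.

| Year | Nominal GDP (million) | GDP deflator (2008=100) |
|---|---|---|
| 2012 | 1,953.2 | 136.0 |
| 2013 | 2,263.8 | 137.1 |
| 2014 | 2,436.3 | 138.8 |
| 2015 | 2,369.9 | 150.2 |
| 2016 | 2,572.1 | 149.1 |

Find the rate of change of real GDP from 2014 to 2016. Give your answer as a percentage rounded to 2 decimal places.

-1.72%

Real GDP 2014 = 2436.3/1.388 = 1755.26.
Real GDP 2016 = 2572.1/1.491 = 1725.08.
Change = 1725.08/1755.26 − 1 = -0.0172.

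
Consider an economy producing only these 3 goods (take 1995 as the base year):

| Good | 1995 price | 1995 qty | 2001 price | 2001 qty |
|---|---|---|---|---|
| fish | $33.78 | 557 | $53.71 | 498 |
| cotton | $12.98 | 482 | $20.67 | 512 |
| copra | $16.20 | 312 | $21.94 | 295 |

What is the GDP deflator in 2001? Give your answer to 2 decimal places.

Nominal GDP 2001 = 53.71·498 + 20.67·512 + 21.94·295 = 43802.92.
Real GDP 2001 (at 1995 prices) = 33.78·498 + 12.98·512 + 16.20·295 = 28247.20.
Deflator = Nominal/Real × 100 = 43802.92/28247.20 × 100 = 155.070.

155.07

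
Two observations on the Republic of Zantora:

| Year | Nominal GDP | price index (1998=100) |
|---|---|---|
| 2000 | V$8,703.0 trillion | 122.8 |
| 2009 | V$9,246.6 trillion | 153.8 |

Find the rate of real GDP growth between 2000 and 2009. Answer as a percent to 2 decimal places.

Deflate each year: 2000 → 8703.0/1.228 = 7087.13; 2009 → 9246.6/1.538 = 6012.09.
So real GDP changed by 6012.09/7087.13 − 1 = -0.1517, i.e. -15.17%.

-15.17%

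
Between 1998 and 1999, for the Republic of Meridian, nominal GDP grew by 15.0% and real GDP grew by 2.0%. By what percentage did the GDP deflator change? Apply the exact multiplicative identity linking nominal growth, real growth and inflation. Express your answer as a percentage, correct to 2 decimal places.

12.75%

(1 + g_nom) = (1 + g_real)(1 + π), so π = 1.1500 / 1.0200 − 1 = 0.12745.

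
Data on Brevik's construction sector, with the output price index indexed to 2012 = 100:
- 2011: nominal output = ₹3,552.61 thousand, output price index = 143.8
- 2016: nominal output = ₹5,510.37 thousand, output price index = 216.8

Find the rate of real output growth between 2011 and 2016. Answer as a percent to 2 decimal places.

Real output 2011 = 3552.61 / 1.438 = 2470.52.
Real output 2016 = 5510.37 / 2.168 = 2541.68.
Real growth = 2541.68 / 2470.52 − 1 = 0.0288.

2.88%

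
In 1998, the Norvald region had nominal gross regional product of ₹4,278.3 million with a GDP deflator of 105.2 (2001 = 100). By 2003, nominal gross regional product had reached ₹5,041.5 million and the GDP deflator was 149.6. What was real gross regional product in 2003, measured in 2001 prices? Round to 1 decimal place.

₹3,370.0 million

Real gross regional product = Nominal / (GDP deflator/100) = 5041.5 / 1.496 = 3369.99.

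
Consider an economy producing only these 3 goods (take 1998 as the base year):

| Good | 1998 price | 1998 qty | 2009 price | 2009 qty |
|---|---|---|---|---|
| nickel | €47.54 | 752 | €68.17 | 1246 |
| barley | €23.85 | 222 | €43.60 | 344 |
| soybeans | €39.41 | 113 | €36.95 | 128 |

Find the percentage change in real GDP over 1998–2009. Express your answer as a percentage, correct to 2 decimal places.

59.31%

Real GDP 1998 = Nominal GDP 1998 = 47.54·752 + 23.85·222 + 39.41·113 = 45498.11.
Real GDP 2009 (at 1998 prices) = 47.54·1246 + 23.85·344 + 39.41·128 = 72483.72.
Real growth = 72483.72/45498.11 − 1 = 0.5931.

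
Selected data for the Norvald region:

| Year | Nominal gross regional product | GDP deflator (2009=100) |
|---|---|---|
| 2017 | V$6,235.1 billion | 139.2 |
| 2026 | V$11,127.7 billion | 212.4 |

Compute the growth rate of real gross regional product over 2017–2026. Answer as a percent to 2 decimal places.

16.96%

Real gross regional product 2017 = 6235.1 / 1.392 = 4479.24.
Real gross regional product 2026 = 11127.7 / 2.124 = 5239.03.
Real growth = 5239.03 / 4479.24 − 1 = 0.1696.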